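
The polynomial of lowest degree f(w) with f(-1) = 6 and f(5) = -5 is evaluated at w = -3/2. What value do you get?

Evaluate each Lagrange basis at w = -3/2:
L_0(-3/2) = (-13/2)/[(-6)] = 13/12
L_1(-3/2) = (-1/2)/[(6)] = -1/12
Sum: 6·(13/12) + (-5)·(-1/12) = 83/12

83/12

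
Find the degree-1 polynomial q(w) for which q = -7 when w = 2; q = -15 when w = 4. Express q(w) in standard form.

L_0(w) = (w - 4) / [-2] = -(1/2)w + 2
L_1(w) = (w - 2) / [2] = (1/2)w - 1
q(w) = (-7)·L_0 + (-15)·L_1
  (-7)·L_0(w) = (7/2)w - 14
  (-15)·L_1(w) = -(15/2)w + 15
Adding term by term: -4w + 1

q(w) = -4w + 1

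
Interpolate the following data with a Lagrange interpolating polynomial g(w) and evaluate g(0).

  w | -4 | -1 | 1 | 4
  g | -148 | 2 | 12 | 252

Evaluate each Lagrange basis at w = 0:
L_0(0) = (1)·(-1)·(-4)/[(-3)·(-5)·(-8)] = -1/30
L_1(0) = (4)·(-1)·(-4)/[(3)·(-2)·(-5)] = 8/15
L_2(0) = (4)·(1)·(-4)/[(5)·(2)·(-3)] = 8/15
L_3(0) = (4)·(1)·(-1)/[(8)·(5)·(3)] = -1/30
Sum: (-148)·(-1/30) + 2·(8/15) + 12·(8/15) + 252·(-1/30) = 4

4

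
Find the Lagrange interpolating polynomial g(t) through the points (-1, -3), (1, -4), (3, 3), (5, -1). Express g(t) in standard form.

g(t) = -(19/48)t^3 + (35/16)t^2 - (5/48)t - 91/16

Build the Lagrange basis polynomials:
L_0(t) = (t - 1)(t - 3)(t - 5) / [-48] = -(1/48)t^3 + (3/16)t^2 - (23/48)t + 5/16
L_1(t) = (t + 1)(t - 3)(t - 5) / [16] = (1/16)t^3 - (7/16)t^2 + (7/16)t + 15/16
L_2(t) = (t + 1)(t - 1)(t - 5) / [-16] = -(1/16)t^3 + (5/16)t^2 + (1/16)t - 5/16
L_3(t) = (t + 1)(t - 1)(t - 3) / [48] = (1/48)t^3 - (1/16)t^2 - (1/48)t + 1/16
g(t) = (-3)·L_0 + (-4)·L_1 + 3·L_2 + (-1)·L_3
  (-3)·L_0(t) = (1/16)t^3 - (9/16)t^2 + (23/16)t - 15/16
  (-4)·L_1(t) = -(1/4)t^3 + (7/4)t^2 - (7/4)t - 15/4
  3·L_2(t) = -(3/16)t^3 + (15/16)t^2 + (3/16)t - 15/16
  (-1)·L_3(t) = -(1/48)t^3 + (1/16)t^2 + (1/48)t - 1/16
Adding term by term: -(19/48)t^3 + (35/16)t^2 - (5/48)t - 91/16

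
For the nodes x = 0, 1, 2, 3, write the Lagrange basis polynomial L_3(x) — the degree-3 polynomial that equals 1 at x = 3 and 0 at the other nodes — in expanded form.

L_3(x) = x(x - 1)(x - 2) / [(3)·(2)·(1)]
       = (x^3 - 3x^2 + 2x) / (6)

L_3(x) = (1/6)x^3 - (1/2)x^2 + (1/3)x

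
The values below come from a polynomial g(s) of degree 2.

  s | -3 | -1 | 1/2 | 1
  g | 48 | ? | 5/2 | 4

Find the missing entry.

10

The 3 known values determine g uniquely (degree ≤ 2).
Evaluate each Lagrange basis at s = -1:
L_0(-1) = (-3/2)·(-2)/[(-7/2)·(-4)] = 3/14
L_1(-1) = (2)·(-2)/[(7/2)·(-1/2)] = 16/7
L_2(-1) = (2)·(-3/2)/[(4)·(1/2)] = -3/2
Sum: 48·(3/14) + 5/2·(16/7) + 4·(-3/2) = 10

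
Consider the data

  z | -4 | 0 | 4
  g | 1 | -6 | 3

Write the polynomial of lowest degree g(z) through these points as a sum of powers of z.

g(z) = (1/2)z^2 + (1/4)z - 6

Newton's divided differences:
g[-4,0] = (-6 - 1) / (0 - (-4)) = -7/4
g[0,4] = (3 - (-6)) / (4 - 0) = 9/4
g[-4,0,4] = (9/4 - (-7/4)) / (4 - (-4)) = 1/2
g(z) = 1 + (-7/4)·(z + 4) + (1/2)·(z + 4)z
Expanding: g(z) = (1/2)z^2 + (1/4)z - 6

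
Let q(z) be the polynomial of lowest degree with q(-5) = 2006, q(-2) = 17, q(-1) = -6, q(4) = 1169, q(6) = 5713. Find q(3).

382

Evaluate each Lagrange basis at z = 3:
L_0(3) = (5)·(4)·(-1)·(-3)/[(-3)·(-4)·(-9)·(-11)] = 5/99
L_1(3) = (8)·(4)·(-1)·(-3)/[(3)·(-1)·(-6)·(-8)] = -2/3
L_2(3) = (8)·(5)·(-1)·(-3)/[(4)·(1)·(-5)·(-7)] = 6/7
L_3(3) = (8)·(5)·(4)·(-3)/[(9)·(6)·(5)·(-2)] = 8/9
L_4(3) = (8)·(5)·(4)·(-1)/[(11)·(8)·(7)·(2)] = -10/77
Sum: 2006·(5/99) + 17·(-2/3) + (-6)·(6/7) + 1169·(8/9) + 5713·(-10/77) = 382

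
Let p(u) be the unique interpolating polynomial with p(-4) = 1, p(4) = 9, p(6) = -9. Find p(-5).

-9

L_0(-5) = (-9)·(-11)/[(-8)·(-10)] = 99/80
L_1(-5) = (-1)·(-11)/[(8)·(-2)] = -11/16
L_2(-5) = (-1)·(-9)/[(10)·(2)] = 9/20
Sum: 1·(99/80) + 9·(-11/16) + (-9)·(9/20) = -9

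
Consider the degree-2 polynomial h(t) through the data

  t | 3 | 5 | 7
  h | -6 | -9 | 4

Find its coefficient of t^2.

Build the Lagrange basis polynomials:
L_0(t) = (t - 5)(t - 7) / [8] = (1/8)t^2 - (3/2)t + 35/8
L_1(t) = (t - 3)(t - 7) / [-4] = -(1/4)t^2 + (5/2)t - 21/4
L_2(t) = (t - 3)(t - 5) / [8] = (1/8)t^2 - t + 15/8
h(t) = (-6)·L_0 + (-9)·L_1 + 4·L_2
Only the coefficient of t^2 is needed; take it from each L_i and combine:
(-6)·(1/8) + (-9)·(-1/4) + 4·(1/8) = 2

2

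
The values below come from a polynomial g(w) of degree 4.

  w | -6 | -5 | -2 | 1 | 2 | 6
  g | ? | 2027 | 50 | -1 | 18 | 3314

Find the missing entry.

The 5 known values determine g uniquely (degree ≤ 4).
Evaluate each Lagrange basis at w = -6:
L_0(-6) = (-4)·(-7)·(-8)·(-12)/[(-3)·(-6)·(-7)·(-11)] = 64/33
L_1(-6) = (-1)·(-7)·(-8)·(-12)/[(3)·(-3)·(-4)·(-8)] = -7/3
L_2(-6) = (-1)·(-4)·(-8)·(-12)/[(6)·(3)·(-1)·(-5)] = 64/15
L_3(-6) = (-1)·(-4)·(-7)·(-12)/[(7)·(4)·(1)·(-4)] = -3
L_4(-6) = (-1)·(-4)·(-7)·(-8)/[(11)·(8)·(5)·(4)] = 7/55
Sum: 2027·(64/33) + 50·(-7/3) + (-1)·(64/15) + 18·(-3) + 3314·(7/55) = 4178

4178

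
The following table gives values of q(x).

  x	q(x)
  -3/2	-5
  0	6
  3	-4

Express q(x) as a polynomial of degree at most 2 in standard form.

q(x) = -(64/27)x^2 + (34/9)x + 6

Build the Lagrange basis polynomials:
L_0(x) = x(x - 3) / [27/4] = (4/27)x^2 - (4/9)x
L_1(x) = (x + 3/2)(x - 3) / [-9/2] = -(2/9)x^2 + (1/3)x + 1
L_2(x) = (x + 3/2)x / [27/2] = (2/27)x^2 + (1/9)x
q(x) = (-5)·L_0 + 6·L_1 + (-4)·L_2
  (-5)·L_0(x) = -(20/27)x^2 + (20/9)x
  6·L_1(x) = -(4/3)x^2 + 2x + 6
  (-4)·L_2(x) = -(8/27)x^2 - (4/9)x
Adding term by term: -(64/27)x^2 + (34/9)x + 6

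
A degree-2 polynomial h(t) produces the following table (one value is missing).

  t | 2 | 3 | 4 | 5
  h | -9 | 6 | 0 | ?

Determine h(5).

The 3 known values determine h uniquely (degree ≤ 2).
L_0(5) = (2)·(1)/[(-1)·(-2)] = 1
L_1(5) = (3)·(1)/[(1)·(-1)] = -3
L_2(5) = (3)·(2)/[(2)·(1)] = 3
Sum: (-9)·(1) + 6·(-3) + 0 = -27

-27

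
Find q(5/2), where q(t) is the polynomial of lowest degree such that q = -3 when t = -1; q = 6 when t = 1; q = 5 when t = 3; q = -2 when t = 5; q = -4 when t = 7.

Evaluate each Lagrange basis at t = 5/2:
L_0(5/2) = (3/2)·(-1/2)·(-5/2)·(-9/2)/[(-2)·(-4)·(-6)·(-8)] = -45/2048
L_1(5/2) = (7/2)·(-1/2)·(-5/2)·(-9/2)/[(2)·(-2)·(-4)·(-6)] = 105/512
L_2(5/2) = (7/2)·(3/2)·(-5/2)·(-9/2)/[(4)·(2)·(-2)·(-4)] = 945/1024
L_3(5/2) = (7/2)·(3/2)·(-1/2)·(-9/2)/[(6)·(4)·(2)·(-2)] = -63/512
L_4(5/2) = (7/2)·(3/2)·(-1/2)·(-5/2)/[(8)·(6)·(4)·(2)] = 35/2048
Sum: (-3)·(-45/2048) + 6·(105/512) + 5·(945/1024) + (-2)·(-63/512) + (-4)·(35/2048) = 12469/2048

12469/2048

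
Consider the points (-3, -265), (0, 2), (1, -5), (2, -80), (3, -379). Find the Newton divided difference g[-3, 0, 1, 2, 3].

g[-3,0] = (2 - (-265)) / (0 - (-3)) = 89
g[0,1] = (-5 - 2) / (1 - 0) = -7
g[1,2] = (-80 - (-5)) / (2 - 1) = -75
g[2,3] = (-379 - (-80)) / (3 - 2) = -299
g[-3,0,1] = (-7 - 89) / (1 - (-3)) = -24
g[0,1,2] = (-75 - (-7)) / (2 - 0) = -34
g[1,2,3] = (-299 - (-75)) / (3 - 1) = -112
g[-3,0,1,2] = (-34 - (-24)) / (2 - (-3)) = -2
g[0,1,2,3] = (-112 - (-34)) / (3 - 0) = -26
g[-3,0,1,2,3] = (-26 - (-2)) / (3 - (-3)) = -4

-4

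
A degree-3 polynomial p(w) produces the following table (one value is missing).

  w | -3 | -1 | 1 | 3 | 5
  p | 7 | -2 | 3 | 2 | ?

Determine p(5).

-25

The 4 known values determine p uniquely (degree ≤ 3).
Evaluate each Lagrange basis at w = 5:
L_0(5) = (6)·(4)·(2)/[(-2)·(-4)·(-6)] = -1
L_1(5) = (8)·(4)·(2)/[(2)·(-2)·(-4)] = 4
L_2(5) = (8)·(6)·(2)/[(4)·(2)·(-2)] = -6
L_3(5) = (8)·(6)·(4)/[(6)·(4)·(2)] = 4
Sum: 7·(-1) + (-2)·(4) + 3·(-6) + 2·(4) = -25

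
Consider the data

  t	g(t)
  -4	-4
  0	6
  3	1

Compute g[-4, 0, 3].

-25/42

g[-4,0] = (6 - (-4)) / (0 - (-4)) = 5/2
g[0,3] = (1 - 6) / (3 - 0) = -5/3
g[-4,0,3] = (-5/3 - 5/2) / (3 - (-4)) = -25/42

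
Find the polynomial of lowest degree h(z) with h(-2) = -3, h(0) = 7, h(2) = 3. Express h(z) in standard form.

Build the Lagrange basis polynomials:
L_0(z) = z(z - 2) / [8] = (1/8)z^2 - (1/4)z
L_1(z) = (z + 2)(z - 2) / [-4] = -(1/4)z^2 + 1
L_2(z) = (z + 2)z / [8] = (1/8)z^2 + (1/4)z
h(z) = (-3)·L_0 + 7·L_1 + 3·L_2
  (-3)·L_0(z) = -(3/8)z^2 + (3/4)z
  7·L_1(z) = -(7/4)z^2 + 7
  3·L_2(z) = (3/8)z^2 + (3/4)z
Adding term by term: -(7/4)z^2 + (3/2)z + 7

h(z) = -(7/4)z^2 + (3/2)z + 7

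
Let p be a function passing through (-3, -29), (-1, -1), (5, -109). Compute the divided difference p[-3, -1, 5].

p[-3,-1] = (-1 - (-29)) / (-1 - (-3)) = 14
p[-1,5] = (-109 - (-1)) / (5 - (-1)) = -18
p[-3,-1,5] = (-18 - 14) / (5 - (-3)) = -4

-4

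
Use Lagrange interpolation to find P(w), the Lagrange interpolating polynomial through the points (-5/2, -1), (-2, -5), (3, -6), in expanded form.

P(w) = (78/55)w^2 - (89/55)w - 153/11

Build the Lagrange basis polynomials:
L_0(w) = (w + 2)(w - 3) / [11/4] = (4/11)w^2 - (4/11)w - 24/11
L_1(w) = (w + 5/2)(w - 3) / [-5/2] = -(2/5)w^2 + (1/5)w + 3
L_2(w) = (w + 5/2)(w + 2) / [55/2] = (2/55)w^2 + (9/55)w + 2/11
P(w) = (-1)·L_0 + (-5)·L_1 + (-6)·L_2
  (-1)·L_0(w) = -(4/11)w^2 + (4/11)w + 24/11
  (-5)·L_1(w) = 2w^2 - w - 15
  (-6)·L_2(w) = -(12/55)w^2 - (54/55)w - 12/11
Adding term by term: (78/55)w^2 - (89/55)w - 153/11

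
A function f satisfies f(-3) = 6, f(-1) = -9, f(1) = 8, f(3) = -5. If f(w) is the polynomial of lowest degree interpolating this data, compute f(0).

-5/8

L_0(0) = (1)·(-1)·(-3)/[(-2)·(-4)·(-6)] = -1/16
L_1(0) = (3)·(-1)·(-3)/[(2)·(-2)·(-4)] = 9/16
L_2(0) = (3)·(1)·(-3)/[(4)·(2)·(-2)] = 9/16
L_3(0) = (3)·(1)·(-1)/[(6)·(4)·(2)] = -1/16
Sum: 6·(-1/16) + (-9)·(9/16) + 8·(9/16) + (-5)·(-1/16) = -5/8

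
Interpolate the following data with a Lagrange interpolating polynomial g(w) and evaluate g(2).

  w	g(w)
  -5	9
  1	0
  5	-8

Evaluate each Lagrange basis at w = 2:
L_0(2) = (1)·(-3)/[(-6)·(-10)] = -1/20
L_1(2) = (7)·(-3)/[(6)·(-4)] = 7/8
L_2(2) = (7)·(1)/[(10)·(4)] = 7/40
Sum: 9·(-1/20) + 0 + (-8)·(7/40) = -37/20

-37/20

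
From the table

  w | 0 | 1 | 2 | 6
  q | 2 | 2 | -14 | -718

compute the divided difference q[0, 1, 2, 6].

-4

q[0,1] = (2 - 2) / (1 - 0) = 0
q[1,2] = (-14 - 2) / (2 - 1) = -16
q[2,6] = (-718 - (-14)) / (6 - 2) = -176
q[0,1,2] = (-16 - 0) / (2 - 0) = -8
q[1,2,6] = (-176 - (-16)) / (6 - 1) = -32
q[0,1,2,6] = (-32 - (-8)) / (6 - 0) = -4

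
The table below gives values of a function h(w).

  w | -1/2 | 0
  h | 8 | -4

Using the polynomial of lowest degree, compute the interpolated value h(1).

Evaluate each Lagrange basis at w = 1:
L_0(1) = (1)/[(-1/2)] = -2
L_1(1) = (3/2)/[(1/2)] = 3
Sum: 8·(-2) + (-4)·(3) = -28

-28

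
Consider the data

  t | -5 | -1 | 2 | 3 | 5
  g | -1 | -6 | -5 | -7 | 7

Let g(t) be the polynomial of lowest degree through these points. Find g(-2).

-65/6

L_0(-2) = (-1)·(-4)·(-5)·(-7)/[(-4)·(-7)·(-8)·(-10)] = 1/16
L_1(-2) = (3)·(-4)·(-5)·(-7)/[(4)·(-3)·(-4)·(-6)] = 35/24
L_2(-2) = (3)·(-1)·(-5)·(-7)/[(7)·(3)·(-1)·(-3)] = -5/3
L_3(-2) = (3)·(-1)·(-4)·(-7)/[(8)·(4)·(1)·(-2)] = 21/16
L_4(-2) = (3)·(-1)·(-4)·(-5)/[(10)·(6)·(3)·(2)] = -1/6
Sum: (-1)·(1/16) + (-6)·(35/24) + (-5)·(-5/3) + (-7)·(21/16) + 7·(-1/6) = -65/6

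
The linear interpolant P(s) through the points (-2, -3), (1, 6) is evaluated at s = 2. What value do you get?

L_0(2) = (1)/[(-3)] = -1/3
L_1(2) = (4)/[(3)] = 4/3
Sum: (-3)·(-1/3) + 6·(4/3) = 9

9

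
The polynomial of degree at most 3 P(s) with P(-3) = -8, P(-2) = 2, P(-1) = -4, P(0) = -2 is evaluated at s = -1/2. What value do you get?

Evaluate each Lagrange basis at s = -1/2:
L_0(-1/2) = (3/2)·(1/2)·(-1/2)/[(-1)·(-2)·(-3)] = 1/16
L_1(-1/2) = (5/2)·(1/2)·(-1/2)/[(1)·(-1)·(-2)] = -5/16
L_2(-1/2) = (5/2)·(3/2)·(-1/2)/[(2)·(1)·(-1)] = 15/16
L_3(-1/2) = (5/2)·(3/2)·(1/2)/[(3)·(2)·(1)] = 5/16
Sum: (-8)·(1/16) + 2·(-5/16) + (-4)·(15/16) + (-2)·(5/16) = -11/2

-11/2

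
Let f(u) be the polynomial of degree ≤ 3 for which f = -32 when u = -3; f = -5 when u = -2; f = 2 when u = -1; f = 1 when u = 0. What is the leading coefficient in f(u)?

2

Build the Lagrange basis polynomials:
L_0(u) = (u + 2)(u + 1)u / [-6] = -(1/6)u^3 - (1/2)u^2 - (1/3)u
L_1(u) = (u + 3)(u + 1)u / [2] = (1/2)u^3 + 2u^2 + (3/2)u
L_2(u) = (u + 3)(u + 2)u / [-2] = -(1/2)u^3 - (5/2)u^2 - 3u
L_3(u) = (u + 3)(u + 2)(u + 1) / [6] = (1/6)u^3 + u^2 + (11/6)u + 1
f(u) = (-32)·L_0 + (-5)·L_1 + 2·L_2 + 1·L_3
Only the coefficient of u^3 is needed; take it from each L_i and combine:
(-32)·(-1/6) + (-5)·(1/2) + 2·(-1/2) + 1·(1/6) = 2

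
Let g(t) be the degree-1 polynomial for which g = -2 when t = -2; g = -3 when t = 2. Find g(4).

-7/2

Evaluate each Lagrange basis at t = 4:
L_0(4) = (2)/[(-4)] = -1/2
L_1(4) = (6)/[(4)] = 3/2
Sum: (-2)·(-1/2) + (-3)·(3/2) = -7/2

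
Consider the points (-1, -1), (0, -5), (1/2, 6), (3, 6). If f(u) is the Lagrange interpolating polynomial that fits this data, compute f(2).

71/2

Evaluate each Lagrange basis at u = 2:
L_0(2) = (2)·(3/2)·(-1)/[(-1)·(-3/2)·(-4)] = 1/2
L_1(2) = (3)·(3/2)·(-1)/[(1)·(-1/2)·(-3)] = -3
L_2(2) = (3)·(2)·(-1)/[(3/2)·(1/2)·(-5/2)] = 16/5
L_3(2) = (3)·(2)·(3/2)/[(4)·(3)·(5/2)] = 3/10
Sum: (-1)·(1/2) + (-5)·(-3) + 6·(16/5) + 6·(3/10) = 71/2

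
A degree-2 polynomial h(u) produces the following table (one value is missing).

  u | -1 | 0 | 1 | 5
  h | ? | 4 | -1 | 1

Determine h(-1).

The 3 known values determine h uniquely (degree ≤ 2).
L_0(-1) = (-2)·(-6)/[(-1)·(-5)] = 12/5
L_1(-1) = (-1)·(-6)/[(1)·(-4)] = -3/2
L_2(-1) = (-1)·(-2)/[(5)·(4)] = 1/10
Sum: 4·(12/5) + (-1)·(-3/2) + 1·(1/10) = 56/5

56/5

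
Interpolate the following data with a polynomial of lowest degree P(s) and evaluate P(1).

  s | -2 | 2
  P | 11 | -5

Evaluate each Lagrange basis at s = 1:
L_0(1) = (-1)/[(-4)] = 1/4
L_1(1) = (3)/[(4)] = 3/4
Sum: 11·(1/4) + (-5)·(3/4) = -1

-1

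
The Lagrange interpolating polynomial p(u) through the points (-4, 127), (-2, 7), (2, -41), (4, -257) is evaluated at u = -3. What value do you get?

44

L_0(-3) = (-1)·(-5)·(-7)/[(-2)·(-6)·(-8)] = 35/96
L_1(-3) = (1)·(-5)·(-7)/[(2)·(-4)·(-6)] = 35/48
L_2(-3) = (1)·(-1)·(-7)/[(6)·(4)·(-2)] = -7/48
L_3(-3) = (1)·(-1)·(-5)/[(8)·(6)·(2)] = 5/96
Sum: 127·(35/96) + 7·(35/48) + (-41)·(-7/48) + (-257)·(5/96) = 44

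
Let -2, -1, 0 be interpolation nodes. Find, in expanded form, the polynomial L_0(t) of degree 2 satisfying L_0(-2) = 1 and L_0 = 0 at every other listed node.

L_0(t) = (1/2)t^2 + (1/2)t

L_0(t) = (t + 1)t / [(-1)·(-2)]
       = (t^2 + t) / (2)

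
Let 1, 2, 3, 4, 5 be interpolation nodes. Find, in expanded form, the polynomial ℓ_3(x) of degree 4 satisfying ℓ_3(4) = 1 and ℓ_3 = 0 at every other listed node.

ℓ_3(x) = (x - 1)(x - 2)(x - 3)(x - 5) / [(3)·(2)·(1)·(-1)]
       = (x^4 - 11x^3 + 41x^2 - 61x + 30) / (-6)

ℓ_3(x) = -(1/6)x^4 + (11/6)x^3 - (41/6)x^2 + (61/6)x - 5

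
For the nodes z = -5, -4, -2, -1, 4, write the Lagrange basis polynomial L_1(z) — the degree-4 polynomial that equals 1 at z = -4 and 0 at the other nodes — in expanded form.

L_1(z) = (z + 5)(z + 2)(z + 1)(z - 4) / [(1)·(-2)·(-3)·(-8)]
       = (z^4 + 4z^3 - 15z^2 - 58z - 40) / (-48)

L_1(z) = -(1/48)z^4 - (1/12)z^3 + (5/16)z^2 + (29/24)z + 5/6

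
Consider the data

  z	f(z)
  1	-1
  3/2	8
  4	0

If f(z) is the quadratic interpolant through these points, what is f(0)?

Evaluate each Lagrange basis at z = 0:
L_0(0) = (-3/2)·(-4)/[(-1/2)·(-3)] = 4
L_1(0) = (-1)·(-4)/[(1/2)·(-5/2)] = -16/5
L_2(0) = (-1)·(-3/2)/[(3)·(5/2)] = 1/5
Sum: (-1)·(4) + 8·(-16/5) + 0 = -148/5

-148/5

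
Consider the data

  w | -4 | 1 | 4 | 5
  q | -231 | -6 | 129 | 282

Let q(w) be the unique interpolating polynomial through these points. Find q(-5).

Evaluate each Lagrange basis at w = -5:
L_0(-5) = (-6)·(-9)·(-10)/[(-5)·(-8)·(-9)] = 3/2
L_1(-5) = (-1)·(-9)·(-10)/[(5)·(-3)·(-4)] = -3/2
L_2(-5) = (-1)·(-6)·(-10)/[(8)·(3)·(-1)] = 5/2
L_3(-5) = (-1)·(-6)·(-9)/[(9)·(4)·(1)] = -3/2
Sum: (-231)·(3/2) + (-6)·(-3/2) + 129·(5/2) + 282·(-3/2) = -438

-438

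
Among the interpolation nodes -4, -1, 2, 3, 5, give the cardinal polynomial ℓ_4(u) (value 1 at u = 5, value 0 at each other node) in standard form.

ℓ_4(u) = (1/324)u^4 - (5/108)u^2 + (5/162)u + 2/27

ℓ_4(u) = (u + 4)(u + 1)(u - 2)(u - 3) / [(9)·(6)·(3)·(2)]
       = (u^4 - 15u^2 + 10u + 24) / (324)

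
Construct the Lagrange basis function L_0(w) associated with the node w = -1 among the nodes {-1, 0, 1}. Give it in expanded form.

L_0(w) = (1/2)w^2 - (1/2)w

L_0(w) = w(w - 1) / [(-1)·(-2)]
       = (w^2 - w) / (2)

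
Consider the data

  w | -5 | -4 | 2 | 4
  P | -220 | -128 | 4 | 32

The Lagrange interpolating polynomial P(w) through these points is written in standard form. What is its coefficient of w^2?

Build the Lagrange basis polynomials:
L_0(w) = (w + 4)(w - 2)(w - 4) / [-63] = -(1/63)w^3 + (2/63)w^2 + (16/63)w - 32/63
L_1(w) = (w + 5)(w - 2)(w - 4) / [48] = (1/48)w^3 - (1/48)w^2 - (11/24)w + 5/6
L_2(w) = (w + 5)(w + 4)(w - 4) / [-84] = -(1/84)w^3 - (5/84)w^2 + (4/21)w + 20/21
L_3(w) = (w + 5)(w + 4)(w - 2) / [144] = (1/144)w^3 + (7/144)w^2 + (1/72)w - 5/18
P(w) = (-220)·L_0 + (-128)·L_1 + 4·L_2 + 32·L_3
Only the coefficient of w^2 is needed; take it from each L_i and combine:
(-220)·(2/63) + (-128)·(-1/48) + 4·(-5/84) + 32·(7/144) = -3

-3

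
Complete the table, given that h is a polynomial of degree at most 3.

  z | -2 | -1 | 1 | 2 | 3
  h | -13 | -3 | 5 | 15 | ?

37

The 4 known values determine h uniquely (degree ≤ 3).
L_0(3) = (4)·(2)·(1)/[(-1)·(-3)·(-4)] = -2/3
L_1(3) = (5)·(2)·(1)/[(1)·(-2)·(-3)] = 5/3
L_2(3) = (5)·(4)·(1)/[(3)·(2)·(-1)] = -10/3
L_3(3) = (5)·(4)·(2)/[(4)·(3)·(1)] = 10/3
Sum: (-13)·(-2/3) + (-3)·(5/3) + 5·(-10/3) + 15·(10/3) = 37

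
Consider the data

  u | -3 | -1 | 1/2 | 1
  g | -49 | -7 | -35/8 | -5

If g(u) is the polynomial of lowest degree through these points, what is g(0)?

Using Newton's divided-difference form:
g[-3,-1] = (-7 - (-49)) / (-1 - (-3)) = 21
g[-1,1/2] = (-35/8 - (-7)) / (1/2 - (-1)) = 7/4
g[1/2,1] = (-5 - (-35/8)) / (1 - 1/2) = -5/4
g[-3,-1,1/2] = (7/4 - 21) / (1/2 - (-3)) = -11/2
g[-1,1/2,1] = (-5/4 - 7/4) / (1 - (-1)) = -3/2
g[-3,-1,1/2,1] = (-3/2 - (-11/2)) / (1 - (-3)) = 1
g(0) = -49 + 21·(3) + (-11/2)·(3)·(1) + 1·(3)·(1)·(-1/2) = -4

-4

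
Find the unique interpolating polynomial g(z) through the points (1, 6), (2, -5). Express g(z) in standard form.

Build the Lagrange basis polynomials:
L_0(z) = (z - 2) / [-1] = -z + 2
L_1(z) = (z - 1) / [1] = z - 1
g(z) = 6·L_0 + (-5)·L_1
  6·L_0(z) = -6z + 12
  (-5)·L_1(z) = -5z + 5
Adding term by term: -11z + 17

g(z) = -11z + 17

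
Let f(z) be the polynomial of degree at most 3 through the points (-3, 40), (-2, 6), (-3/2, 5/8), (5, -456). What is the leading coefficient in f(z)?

-3

Build the Lagrange basis polynomials:
L_0(z) = (z + 2)(z + 3/2)(z - 5) / [-12] = -(1/12)z^3 + (1/8)z^2 + (29/24)z + 5/4
L_1(z) = (z + 3)(z + 3/2)(z - 5) / [7/2] = (2/7)z^3 - (1/7)z^2 - (36/7)z - 45/7
L_2(z) = (z + 3)(z + 2)(z - 5) / [-39/8] = -(8/39)z^3 + (152/39)z + 80/13
L_3(z) = (z + 3)(z + 2)(z + 3/2) / [364] = (1/364)z^3 + (1/56)z^2 + (27/728)z + 9/364
f(z) = 40·L_0 + 6·L_1 + (5/8)·L_2 + (-456)·L_3
Only the coefficient of z^3 is needed; take it from each L_i and combine:
40·(-1/12) + 6·(2/7) + (5/8)·(-8/39) + (-456)·(1/364) = -3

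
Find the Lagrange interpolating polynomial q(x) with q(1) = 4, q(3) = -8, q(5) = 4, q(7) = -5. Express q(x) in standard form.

q(x) = -(15/16)x^3 + (183/16)x^2 - (633/16)x + 529/16

Build the Lagrange basis polynomials:
L_0(x) = (x - 3)(x - 5)(x - 7) / [-48] = -(1/48)x^3 + (5/16)x^2 - (71/48)x + 35/16
L_1(x) = (x - 1)(x - 5)(x - 7) / [16] = (1/16)x^3 - (13/16)x^2 + (47/16)x - 35/16
L_2(x) = (x - 1)(x - 3)(x - 7) / [-16] = -(1/16)x^3 + (11/16)x^2 - (31/16)x + 21/16
L_3(x) = (x - 1)(x - 3)(x - 5) / [48] = (1/48)x^3 - (3/16)x^2 + (23/48)x - 5/16
q(x) = 4·L_0 + (-8)·L_1 + 4·L_2 + (-5)·L_3
  4·L_0(x) = -(1/12)x^3 + (5/4)x^2 - (71/12)x + 35/4
  (-8)·L_1(x) = -(1/2)x^3 + (13/2)x^2 - (47/2)x + 35/2
  4·L_2(x) = -(1/4)x^3 + (11/4)x^2 - (31/4)x + 21/4
  (-5)·L_3(x) = -(5/48)x^3 + (15/16)x^2 - (115/48)x + 25/16
Adding term by term: -(15/16)x^3 + (183/16)x^2 - (633/16)x + 529/16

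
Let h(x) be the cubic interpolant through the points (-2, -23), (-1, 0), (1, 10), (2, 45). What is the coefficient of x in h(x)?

1

Build the Lagrange basis polynomials:
L_0(x) = (x + 1)(x - 1)(x - 2) / [-12] = -(1/12)x^3 + (1/6)x^2 + (1/12)x - 1/6
L_1(x) = (x + 2)(x - 1)(x - 2) / [6] = (1/6)x^3 - (1/6)x^2 - (2/3)x + 2/3
L_2(x) = (x + 2)(x + 1)(x - 2) / [-6] = -(1/6)x^3 - (1/6)x^2 + (2/3)x + 2/3
L_3(x) = (x + 2)(x + 1)(x - 1) / [12] = (1/12)x^3 + (1/6)x^2 - (1/12)x - 1/6
h(x) = (-23)·L_0 + 0·L_1 + 10·L_2 + 45·L_3
Only the coefficient of x is needed; take it from each L_i and combine:
(-23)·(1/12) + 0·(-2/3) + 10·(2/3) + 45·(-1/12) = 1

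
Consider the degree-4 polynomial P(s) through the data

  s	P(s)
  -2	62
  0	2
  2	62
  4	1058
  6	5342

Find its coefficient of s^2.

L_0(s) = s(s - 2)(s - 4)(s - 6) / [384] = (1/384)s^4 - (1/32)s^3 + (11/96)s^2 - (1/8)s
L_1(s) = (s + 2)(s - 2)(s - 4)(s - 6) / [-96] = -(1/96)s^4 + (5/48)s^3 - (5/24)s^2 - (5/12)s + 1
L_2(s) = (s + 2)s(s - 4)(s - 6) / [64] = (1/64)s^4 - (1/8)s^3 + (1/16)s^2 + (3/4)s
L_3(s) = (s + 2)s(s - 2)(s - 6) / [-96] = -(1/96)s^4 + (1/16)s^3 + (1/24)s^2 - (1/4)s
L_4(s) = (s + 2)s(s - 2)(s - 4) / [384] = (1/384)s^4 - (1/96)s^3 - (1/96)s^2 + (1/24)s
P(s) = 62·L_0 + 2·L_1 + 62·L_2 + 1058·L_3 + 5342·L_4
Only the coefficient of s^2 is needed; take it from each L_i and combine:
62·(11/96) + 2·(-5/24) + 62·(1/16) + 1058·(1/24) + 5342·(-1/96) = -1

-1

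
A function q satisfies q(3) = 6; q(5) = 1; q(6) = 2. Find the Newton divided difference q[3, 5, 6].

q[3,5] = (1 - 6) / (5 - 3) = -5/2
q[5,6] = (2 - 1) / (6 - 5) = 1
q[3,5,6] = (1 - (-5/2)) / (6 - 3) = 7/6

7/6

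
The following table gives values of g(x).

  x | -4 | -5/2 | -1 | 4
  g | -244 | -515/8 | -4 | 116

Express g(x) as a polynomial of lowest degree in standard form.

Build the Lagrange basis polynomials:
L_0(x) = (x + 5/2)(x + 1)(x - 4) / [-36] = -(1/36)x^3 + (1/72)x^2 + (23/72)x + 5/18
L_1(x) = (x + 4)(x + 1)(x - 4) / [117/8] = (8/117)x^3 + (8/117)x^2 - (128/117)x - 128/117
L_2(x) = (x + 4)(x + 5/2)(x - 4) / [-45/2] = -(2/45)x^3 - (1/9)x^2 + (32/45)x + 16/9
L_3(x) = (x + 4)(x + 5/2)(x + 1) / [260] = (1/260)x^3 + (3/104)x^2 + (33/520)x + 1/26
g(x) = (-244)·L_0 + (-515/8)·L_1 + (-4)·L_2 + 116·L_3
  (-244)·L_0(x) = (61/9)x^3 - (61/18)x^2 - (1403/18)x - 610/9
  (-515/8)·L_1(x) = -(515/117)x^3 - (515/117)x^2 + (8240/117)x + 8240/117
  (-4)·L_2(x) = (8/45)x^3 + (4/9)x^2 - (128/45)x - 64/9
  116·L_3(x) = (29/65)x^3 + (87/26)x^2 + (957/130)x + 58/13
Adding term by term: 3x^3 - 4x^2 - 3x

g(x) = 3x^3 - 4x^2 - 3x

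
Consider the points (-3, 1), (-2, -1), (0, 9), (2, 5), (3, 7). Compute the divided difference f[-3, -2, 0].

7/3

f[-3,-2] = (-1 - 1) / (-2 - (-3)) = -2
f[-2,0] = (9 - (-1)) / (0 - (-2)) = 5
f[-3,-2,0] = (5 - (-2)) / (0 - (-3)) = 7/3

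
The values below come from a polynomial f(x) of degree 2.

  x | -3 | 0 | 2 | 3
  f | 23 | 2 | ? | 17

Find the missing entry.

The 3 known values determine f uniquely (degree ≤ 2).
Evaluate each Lagrange basis at x = 2:
L_0(2) = (2)·(-1)/[(-3)·(-6)] = -1/9
L_1(2) = (5)·(-1)/[(3)·(-3)] = 5/9
L_2(2) = (5)·(2)/[(6)·(3)] = 5/9
Sum: 23·(-1/9) + 2·(5/9) + 17·(5/9) = 8

8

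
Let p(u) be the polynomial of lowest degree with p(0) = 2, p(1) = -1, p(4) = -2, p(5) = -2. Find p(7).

Using Newton's divided-difference form:
p[0,1] = (-1 - 2) / (1 - 0) = -3
p[1,4] = (-2 - (-1)) / (4 - 1) = -1/3
p[4,5] = (-2 - (-2)) / (5 - 4) = 0
p[0,1,4] = (-1/3 - (-3)) / (4 - 0) = 2/3
p[1,4,5] = (0 - (-1/3)) / (5 - 1) = 1/12
p[0,1,4,5] = (1/12 - 2/3) / (5 - 0) = -7/60
p(7) = 2 + (-3)·(7) + (2/3)·(7)·(6) + (-7/60)·(7)·(6)·(3) = -57/10

-57/10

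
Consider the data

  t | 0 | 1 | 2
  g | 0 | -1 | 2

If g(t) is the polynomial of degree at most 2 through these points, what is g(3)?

9

Using Newton's divided-difference form:
g[0,1] = (-1 - 0) / (1 - 0) = -1
g[1,2] = (2 - (-1)) / (2 - 1) = 3
g[0,1,2] = (3 - (-1)) / (2 - 0) = 2
g(3) = 0 + (-1)·(3) + 2·(3)·(2) = 9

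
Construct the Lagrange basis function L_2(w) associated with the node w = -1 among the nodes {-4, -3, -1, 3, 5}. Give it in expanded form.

L_2(w) = (1/144)w^4 - (1/144)w^3 - (29/144)w^2 + (1/16)w + 5/4

L_2(w) = (w + 4)(w + 3)(w - 3)(w - 5) / [(3)·(2)·(-4)·(-6)]
       = (w^4 - w^3 - 29w^2 + 9w + 180) / (144)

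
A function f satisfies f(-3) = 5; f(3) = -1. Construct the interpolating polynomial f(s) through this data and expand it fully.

f(s) = -s + 2

L_0(s) = (s - 3) / [-6] = -(1/6)s + 1/2
L_1(s) = (s + 3) / [6] = (1/6)s + 1/2
f(s) = 5·L_0 + (-1)·L_1
  5·L_0(s) = -(5/6)s + 5/2
  (-1)·L_1(s) = -(1/6)s - 1/2
Adding term by term: -s + 2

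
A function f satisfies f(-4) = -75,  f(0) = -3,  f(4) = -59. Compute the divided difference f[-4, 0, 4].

f[-4,0] = (-3 - (-75)) / (0 - (-4)) = 18
f[0,4] = (-59 - (-3)) / (4 - 0) = -14
f[-4,0,4] = (-14 - 18) / (4 - (-4)) = -4

-4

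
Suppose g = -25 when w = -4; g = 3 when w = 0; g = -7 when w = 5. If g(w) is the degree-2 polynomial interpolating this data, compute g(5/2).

17/4

Using Newton's divided-difference form:
g[-4,0] = (3 - (-25)) / (0 - (-4)) = 7
g[0,5] = (-7 - 3) / (5 - 0) = -2
g[-4,0,5] = (-2 - 7) / (5 - (-4)) = -1
g(5/2) = -25 + 7·(13/2) + (-1)·(13/2)·(5/2) = 17/4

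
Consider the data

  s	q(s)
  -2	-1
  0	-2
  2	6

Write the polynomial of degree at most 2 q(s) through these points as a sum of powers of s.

q(s) = (9/8)s^2 + (7/4)s - 2

Build the Lagrange basis polynomials:
L_0(s) = s(s - 2) / [8] = (1/8)s^2 - (1/4)s
L_1(s) = (s + 2)(s - 2) / [-4] = -(1/4)s^2 + 1
L_2(s) = (s + 2)s / [8] = (1/8)s^2 + (1/4)s
q(s) = (-1)·L_0 + (-2)·L_1 + 6·L_2
  (-1)·L_0(s) = -(1/8)s^2 + (1/4)s
  (-2)·L_1(s) = (1/2)s^2 - 2
  6·L_2(s) = (3/4)s^2 + (3/2)s
Adding term by term: (9/8)s^2 + (7/4)s - 2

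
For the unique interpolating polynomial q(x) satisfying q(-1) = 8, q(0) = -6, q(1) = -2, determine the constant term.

L_0(x) = x(x - 1) / [2] = (1/2)x^2 - (1/2)x
L_1(x) = (x + 1)(x - 1) / [-1] = -x^2 + 1
L_2(x) = (x + 1)x / [2] = (1/2)x^2 + (1/2)x
q(x) = 8·L_0 + (-6)·L_1 + (-2)·L_2
Only the constant term is needed; take it from each L_i and combine:
8·(0) + (-6)·(1) + (-2)·(0) = -6

-6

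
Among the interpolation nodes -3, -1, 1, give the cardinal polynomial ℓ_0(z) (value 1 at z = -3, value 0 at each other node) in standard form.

ℓ_0(z) = (1/8)z^2 - 1/8

ℓ_0(z) = (z + 1)(z - 1) / [(-2)·(-4)]
       = (z^2 - 1) / (8)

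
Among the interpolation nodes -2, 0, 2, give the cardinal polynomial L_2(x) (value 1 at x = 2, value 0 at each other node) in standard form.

L_2(x) = (1/8)x^2 + (1/4)x

L_2(x) = (x + 2)x / [(4)·(2)]
       = (x^2 + 2x) / (8)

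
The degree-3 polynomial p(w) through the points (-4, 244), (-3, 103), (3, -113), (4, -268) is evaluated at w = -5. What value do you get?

Using Newton's divided-difference form:
p[-4,-3] = (103 - 244) / (-3 - (-4)) = -141
p[-3,3] = (-113 - 103) / (3 - (-3)) = -36
p[3,4] = (-268 - (-113)) / (4 - 3) = -155
p[-4,-3,3] = (-36 - (-141)) / (3 - (-4)) = 15
p[-3,3,4] = (-155 - (-36)) / (4 - (-3)) = -17
p[-4,-3,3,4] = (-17 - 15) / (4 - (-4)) = -4
p(-5) = 244 + (-141)·(-1) + 15·(-1)·(-2) + (-4)·(-1)·(-2)·(-8) = 479

479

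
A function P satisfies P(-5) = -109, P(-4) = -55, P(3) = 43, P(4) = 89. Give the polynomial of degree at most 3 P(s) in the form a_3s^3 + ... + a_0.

P(s) = s^3 + s^2 + 2s + 1

Build the Lagrange basis polynomials:
L_0(s) = (s + 4)(s - 3)(s - 4) / [-72] = -(1/72)s^3 + (1/24)s^2 + (2/9)s - 2/3
L_1(s) = (s + 5)(s - 3)(s - 4) / [56] = (1/56)s^3 - (1/28)s^2 - (23/56)s + 15/14
L_2(s) = (s + 5)(s + 4)(s - 4) / [-56] = -(1/56)s^3 - (5/56)s^2 + (2/7)s + 10/7
L_3(s) = (s + 5)(s + 4)(s - 3) / [72] = (1/72)s^3 + (1/12)s^2 - (7/72)s - 5/6
P(s) = (-109)·L_0 + (-55)·L_1 + 43·L_2 + 89·L_3
  (-109)·L_0(s) = (109/72)s^3 - (109/24)s^2 - (218/9)s + 218/3
  (-55)·L_1(s) = -(55/56)s^3 + (55/28)s^2 + (1265/56)s - 825/14
  43·L_2(s) = -(43/56)s^3 - (215/56)s^2 + (86/7)s + 430/7
  89·L_3(s) = (89/72)s^3 + (89/12)s^2 - (623/72)s - 445/6
Adding term by term: s^3 + s^2 + 2s + 1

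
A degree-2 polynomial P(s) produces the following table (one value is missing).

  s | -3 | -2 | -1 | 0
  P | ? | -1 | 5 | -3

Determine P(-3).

-21

The 3 known values determine P uniquely (degree ≤ 2).
Evaluate each Lagrange basis at s = -3:
L_0(-3) = (-2)·(-3)/[(-1)·(-2)] = 3
L_1(-3) = (-1)·(-3)/[(1)·(-1)] = -3
L_2(-3) = (-1)·(-2)/[(2)·(1)] = 1
Sum: (-1)·(3) + 5·(-3) + (-3)·(1) = -21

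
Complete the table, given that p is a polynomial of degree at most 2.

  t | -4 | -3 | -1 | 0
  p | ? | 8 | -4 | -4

The 3 known values determine p uniquely (degree ≤ 2).
Evaluate each Lagrange basis at t = -4:
L_0(-4) = (-3)·(-4)/[(-2)·(-3)] = 2
L_1(-4) = (-1)·(-4)/[(2)·(-1)] = -2
L_2(-4) = (-1)·(-3)/[(3)·(1)] = 1
Sum: 8·(2) + (-4)·(-2) + (-4)·(1) = 20

20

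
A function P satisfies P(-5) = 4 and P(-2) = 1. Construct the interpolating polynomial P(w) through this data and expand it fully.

Build the Lagrange basis polynomials:
L_0(w) = (w + 2) / [-3] = -(1/3)w - 2/3
L_1(w) = (w + 5) / [3] = (1/3)w + 5/3
P(w) = 4·L_0 + 1·L_1
  4·L_0(w) = -(4/3)w - 8/3
  1·L_1(w) = (1/3)w + 5/3
Adding term by term: -w - 1

P(w) = -w - 1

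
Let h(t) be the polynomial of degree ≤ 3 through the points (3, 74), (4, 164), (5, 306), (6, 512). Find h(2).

24

Using Newton's divided-difference form:
h[3,4] = (164 - 74) / (4 - 3) = 90
h[4,5] = (306 - 164) / (5 - 4) = 142
h[5,6] = (512 - 306) / (6 - 5) = 206
h[3,4,5] = (142 - 90) / (5 - 3) = 26
h[4,5,6] = (206 - 142) / (6 - 4) = 32
h[3,4,5,6] = (32 - 26) / (6 - 3) = 2
h(2) = 74 + 90·(-1) + 26·(-1)·(-2) + 2·(-1)·(-2)·(-3) = 24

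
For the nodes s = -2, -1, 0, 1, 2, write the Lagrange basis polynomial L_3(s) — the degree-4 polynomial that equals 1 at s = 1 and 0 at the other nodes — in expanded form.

L_3(s) = -(1/6)s^4 - (1/6)s^3 + (2/3)s^2 + (2/3)s

L_3(s) = (s + 2)(s + 1)s(s - 2) / [(3)·(2)·(1)·(-1)]
       = (s^4 + s^3 - 4s^2 - 4s) / (-6)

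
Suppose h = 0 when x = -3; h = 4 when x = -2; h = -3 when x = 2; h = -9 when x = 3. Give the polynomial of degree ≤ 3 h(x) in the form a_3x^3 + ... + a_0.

Newton's divided differences:
h[-3,-2] = (4 - 0) / (-2 - (-3)) = 4
h[-2,2] = (-3 - 4) / (2 - (-2)) = -7/4
h[2,3] = (-9 - (-3)) / (3 - 2) = -6
h[-3,-2,2] = (-7/4 - 4) / (2 - (-3)) = -23/20
h[-2,2,3] = (-6 - (-7/4)) / (3 - (-2)) = -17/20
h[-3,-2,2,3] = (-17/20 - (-23/20)) / (3 - (-3)) = 1/20
h(x) = 4·(x + 3) + (-23/20)·(x + 3)(x + 2) + (1/20)·(x + 3)(x + 2)(x - 2)
Expanding: h(x) = (1/20)x^3 - x^2 - (39/20)x + 9/2

h(x) = (1/20)x^3 - x^2 - (39/20)x + 9/2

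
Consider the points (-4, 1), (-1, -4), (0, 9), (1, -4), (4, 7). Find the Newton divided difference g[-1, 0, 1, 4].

103/30

g[-1,0] = (9 - (-4)) / (0 - (-1)) = 13
g[0,1] = (-4 - 9) / (1 - 0) = -13
g[1,4] = (7 - (-4)) / (4 - 1) = 11/3
g[-1,0,1] = (-13 - 13) / (1 - (-1)) = -13
g[0,1,4] = (11/3 - (-13)) / (4 - 0) = 25/6
g[-1,0,1,4] = (25/6 - (-13)) / (4 - (-1)) = 103/30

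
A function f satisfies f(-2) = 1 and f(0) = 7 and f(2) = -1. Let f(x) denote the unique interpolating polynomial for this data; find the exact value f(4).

Evaluate each Lagrange basis at x = 4:
L_0(4) = (4)·(2)/[(-2)·(-4)] = 1
L_1(4) = (6)·(2)/[(2)·(-2)] = -3
L_2(4) = (6)·(4)/[(4)·(2)] = 3
Sum: 1·(1) + 7·(-3) + (-1)·(3) = -23

-23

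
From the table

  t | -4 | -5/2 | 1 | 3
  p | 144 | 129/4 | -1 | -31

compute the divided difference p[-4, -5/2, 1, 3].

p[-4,-5/2] = (129/4 - 144) / (-5/2 - (-4)) = -149/2
p[-5/2,1] = (-1 - 129/4) / (1 - (-5/2)) = -19/2
p[1,3] = (-31 - (-1)) / (3 - 1) = -15
p[-4,-5/2,1] = (-19/2 - (-149/2)) / (1 - (-4)) = 13
p[-5/2,1,3] = (-15 - (-19/2)) / (3 - (-5/2)) = -1
p[-4,-5/2,1,3] = (-1 - 13) / (3 - (-4)) = -2

-2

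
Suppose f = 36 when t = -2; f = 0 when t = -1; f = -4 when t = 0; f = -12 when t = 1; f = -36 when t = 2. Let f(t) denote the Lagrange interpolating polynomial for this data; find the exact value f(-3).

L_0(-3) = (-2)·(-3)·(-4)·(-5)/[(-1)·(-2)·(-3)·(-4)] = 5
L_1(-3) = (-1)·(-3)·(-4)·(-5)/[(1)·(-1)·(-2)·(-3)] = -10
L_2(-3) = (-1)·(-2)·(-4)·(-5)/[(2)·(1)·(-1)·(-2)] = 10
L_3(-3) = (-1)·(-2)·(-3)·(-5)/[(3)·(2)·(1)·(-1)] = -5
L_4(-3) = (-1)·(-2)·(-3)·(-4)/[(4)·(3)·(2)·(1)] = 1
Sum: 36·(5) + 0 + (-4)·(10) + (-12)·(-5) + (-36)·(1) = 164

164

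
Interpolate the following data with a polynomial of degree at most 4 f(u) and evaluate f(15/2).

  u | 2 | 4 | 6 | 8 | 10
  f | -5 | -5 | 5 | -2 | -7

1117/1024

L_0(15/2) = (7/2)·(3/2)·(-1/2)·(-5/2)/[(-2)·(-4)·(-6)·(-8)] = 35/2048
L_1(15/2) = (11/2)·(3/2)·(-1/2)·(-5/2)/[(2)·(-2)·(-4)·(-6)] = -55/512
L_2(15/2) = (11/2)·(7/2)·(-1/2)·(-5/2)/[(4)·(2)·(-2)·(-4)] = 385/1024
L_3(15/2) = (11/2)·(7/2)·(3/2)·(-5/2)/[(6)·(4)·(2)·(-2)] = 385/512
L_4(15/2) = (11/2)·(7/2)·(3/2)·(-1/2)/[(8)·(6)·(4)·(2)] = -77/2048
Sum: (-5)·(35/2048) + (-5)·(-55/512) + 5·(385/1024) + (-2)·(385/512) + (-7)·(-77/2048) = 1117/1024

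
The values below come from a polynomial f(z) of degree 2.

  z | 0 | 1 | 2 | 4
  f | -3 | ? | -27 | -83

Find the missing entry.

The 3 known values determine f uniquely (degree ≤ 2).
L_0(1) = (-1)·(-3)/[(-2)·(-4)] = 3/8
L_1(1) = (1)·(-3)/[(2)·(-2)] = 3/4
L_2(1) = (1)·(-1)/[(4)·(2)] = -1/8
Sum: (-3)·(3/8) + (-27)·(3/4) + (-83)·(-1/8) = -11

-11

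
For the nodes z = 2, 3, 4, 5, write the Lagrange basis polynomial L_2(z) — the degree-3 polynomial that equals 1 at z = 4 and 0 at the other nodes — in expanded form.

L_2(z) = (z - 2)(z - 3)(z - 5) / [(2)·(1)·(-1)]
       = (z^3 - 10z^2 + 31z - 30) / (-2)

L_2(z) = -(1/2)z^3 + 5z^2 - (31/2)z + 15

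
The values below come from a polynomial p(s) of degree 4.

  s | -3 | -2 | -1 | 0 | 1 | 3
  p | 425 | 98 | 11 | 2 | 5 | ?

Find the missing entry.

263

The 5 known values determine p uniquely (degree ≤ 4).
L_0(3) = (5)·(4)·(3)·(2)/[(-1)·(-2)·(-3)·(-4)] = 5
L_1(3) = (6)·(4)·(3)·(2)/[(1)·(-1)·(-2)·(-3)] = -24
L_2(3) = (6)·(5)·(3)·(2)/[(2)·(1)·(-1)·(-2)] = 45
L_3(3) = (6)·(5)·(4)·(2)/[(3)·(2)·(1)·(-1)] = -40
L_4(3) = (6)·(5)·(4)·(3)/[(4)·(3)·(2)·(1)] = 15
Sum: 425·(5) + 98·(-24) + 11·(45) + 2·(-40) + 5·(15) = 263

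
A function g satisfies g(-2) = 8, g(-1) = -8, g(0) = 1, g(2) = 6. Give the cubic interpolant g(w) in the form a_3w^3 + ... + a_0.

g(w) = -(11/3)w^3 + (3/2)w^2 + (85/6)w + 1

L_0(w) = (w + 1)w(w - 2) / [-8] = -(1/8)w^3 + (1/8)w^2 + (1/4)w
L_1(w) = (w + 2)w(w - 2) / [3] = (1/3)w^3 - (4/3)w
L_2(w) = (w + 2)(w + 1)(w - 2) / [-4] = -(1/4)w^3 - (1/4)w^2 + w + 1
L_3(w) = (w + 2)(w + 1)w / [24] = (1/24)w^3 + (1/8)w^2 + (1/12)w
g(w) = 8·L_0 + (-8)·L_1 + 1·L_2 + 6·L_3
  8·L_0(w) = -w^3 + w^2 + 2w
  (-8)·L_1(w) = -(8/3)w^3 + (32/3)w
  1·L_2(w) = -(1/4)w^3 - (1/4)w^2 + w + 1
  6·L_3(w) = (1/4)w^3 + (3/4)w^2 + (1/2)w
Adding term by term: -(11/3)w^3 + (3/2)w^2 + (85/6)w + 1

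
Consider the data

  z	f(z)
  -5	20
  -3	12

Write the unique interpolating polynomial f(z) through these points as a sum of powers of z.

f(z) = -4z

L_0(z) = (z + 3) / [-2] = -(1/2)z - 3/2
L_1(z) = (z + 5) / [2] = (1/2)z + 5/2
f(z) = 20·L_0 + 12·L_1
  20·L_0(z) = -10z - 30
  12·L_1(z) = 6z + 30
Adding term by term: -4z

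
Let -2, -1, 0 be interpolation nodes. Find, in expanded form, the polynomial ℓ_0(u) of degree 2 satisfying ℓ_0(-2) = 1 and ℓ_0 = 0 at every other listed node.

ℓ_0(u) = (u + 1)u / [(-1)·(-2)]
       = (u^2 + u) / (2)

ℓ_0(u) = (1/2)u^2 + (1/2)u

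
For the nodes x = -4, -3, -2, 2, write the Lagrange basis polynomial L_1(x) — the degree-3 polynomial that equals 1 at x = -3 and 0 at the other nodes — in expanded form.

L_1(x) = (x + 4)(x + 2)(x - 2) / [(1)·(-1)·(-5)]
       = (x^3 + 4x^2 - 4x - 16) / (5)

L_1(x) = (1/5)x^3 + (4/5)x^2 - (4/5)x - 16/5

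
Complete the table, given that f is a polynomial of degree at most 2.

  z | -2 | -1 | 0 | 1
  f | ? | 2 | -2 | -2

10

The 3 known values determine f uniquely (degree ≤ 2).
L_0(-2) = (-2)·(-3)/[(-1)·(-2)] = 3
L_1(-2) = (-1)·(-3)/[(1)·(-1)] = -3
L_2(-2) = (-1)·(-2)/[(2)·(1)] = 1
Sum: 2·(3) + (-2)·(-3) + (-2)·(1) = 10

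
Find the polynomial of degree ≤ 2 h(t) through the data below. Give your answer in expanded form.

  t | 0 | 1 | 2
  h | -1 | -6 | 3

Newton's divided differences:
h[0,1] = (-6 - (-1)) / (1 - 0) = -5
h[1,2] = (3 - (-6)) / (2 - 1) = 9
h[0,1,2] = (9 - (-5)) / (2 - 0) = 7
h(t) = -1 + (-5)·t + 7·t(t - 1)
Expanding: h(t) = 7t^2 - 12t - 1

h(t) = 7t^2 - 12t - 1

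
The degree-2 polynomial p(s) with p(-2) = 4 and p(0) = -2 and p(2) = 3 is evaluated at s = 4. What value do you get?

L_0(4) = (4)·(2)/[(-2)·(-4)] = 1
L_1(4) = (6)·(2)/[(2)·(-2)] = -3
L_2(4) = (6)·(4)/[(4)·(2)] = 3
Sum: 4·(1) + (-2)·(-3) + 3·(3) = 19

19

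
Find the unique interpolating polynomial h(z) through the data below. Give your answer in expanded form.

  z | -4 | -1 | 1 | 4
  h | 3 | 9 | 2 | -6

Build the Lagrange basis polynomials:
L_0(z) = (z + 1)(z - 1)(z - 4) / [-120] = -(1/120)z^3 + (1/30)z^2 + (1/120)z - 1/30
L_1(z) = (z + 4)(z - 1)(z - 4) / [30] = (1/30)z^3 - (1/30)z^2 - (8/15)z + 8/15
L_2(z) = (z + 4)(z + 1)(z - 4) / [-30] = -(1/30)z^3 - (1/30)z^2 + (8/15)z + 8/15
L_3(z) = (z + 4)(z + 1)(z - 1) / [120] = (1/120)z^3 + (1/30)z^2 - (1/120)z - 1/30
h(z) = 3·L_0 + 9·L_1 + 2·L_2 + (-6)·L_3
  3·L_0(z) = -(1/40)z^3 + (1/10)z^2 + (1/40)z - 1/10
  9·L_1(z) = (3/10)z^3 - (3/10)z^2 - (24/5)z + 24/5
  2·L_2(z) = -(1/15)z^3 - (1/15)z^2 + (16/15)z + 16/15
  (-6)·L_3(z) = -(1/20)z^3 - (1/5)z^2 + (1/20)z + 1/5
Adding term by term: (19/120)z^3 - (7/15)z^2 - (439/120)z + 179/30

h(z) = (19/120)z^3 - (7/15)z^2 - (439/120)z + 179/30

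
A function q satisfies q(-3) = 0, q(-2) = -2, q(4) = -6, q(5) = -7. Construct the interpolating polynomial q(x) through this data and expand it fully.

q(x) = -(5/168)x^3 + (9/56)x^2 - (53/84)x - 29/7

Build the Lagrange basis polynomials:
L_0(x) = (x + 2)(x - 4)(x - 5) / [-56] = -(1/56)x^3 + (1/8)x^2 - (1/28)x - 5/7
L_1(x) = (x + 3)(x - 4)(x - 5) / [42] = (1/42)x^3 - (1/7)x^2 - (1/6)x + 10/7
L_2(x) = (x + 3)(x + 2)(x - 5) / [-42] = -(1/42)x^3 + (19/42)x + 5/7
L_3(x) = (x + 3)(x + 2)(x - 4) / [56] = (1/56)x^3 + (1/56)x^2 - (1/4)x - 3/7
q(x) = 0·L_0 + (-2)·L_1 + (-6)·L_2 + (-7)·L_3
  0·L_0(x) = 0
  (-2)·L_1(x) = -(1/21)x^3 + (2/7)x^2 + (1/3)x - 20/7
  (-6)·L_2(x) = (1/7)x^3 - (19/7)x - 30/7
  (-7)·L_3(x) = -(1/8)x^3 - (1/8)x^2 + (7/4)x + 3
Adding term by term: -(5/168)x^3 + (9/56)x^2 - (53/84)x - 29/7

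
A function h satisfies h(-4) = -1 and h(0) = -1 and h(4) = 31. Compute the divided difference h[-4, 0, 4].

1

h[-4,0] = (-1 - (-1)) / (0 - (-4)) = 0
h[0,4] = (31 - (-1)) / (4 - 0) = 8
h[-4,0,4] = (8 - 0) / (4 - (-4)) = 1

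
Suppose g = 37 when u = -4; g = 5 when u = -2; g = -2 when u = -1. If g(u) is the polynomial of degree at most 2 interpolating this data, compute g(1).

2

Using Newton's divided-difference form:
g[-4,-2] = (5 - 37) / (-2 - (-4)) = -16
g[-2,-1] = (-2 - 5) / (-1 - (-2)) = -7
g[-4,-2,-1] = (-7 - (-16)) / (-1 - (-4)) = 3
g(1) = 37 + (-16)·(5) + 3·(5)·(3) = 2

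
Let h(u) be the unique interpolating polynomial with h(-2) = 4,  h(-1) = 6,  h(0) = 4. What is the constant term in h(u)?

4

Build the Lagrange basis polynomials:
L_0(u) = (u + 1)u / [2] = (1/2)u^2 + (1/2)u
L_1(u) = (u + 2)u / [-1] = -u^2 - 2u
L_2(u) = (u + 2)(u + 1) / [2] = (1/2)u^2 + (3/2)u + 1
h(u) = 4·L_0 + 6·L_1 + 4·L_2
Only the constant term is needed; take it from each L_i and combine:
4·(0) + 6·(0) + 4·(1) = 4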